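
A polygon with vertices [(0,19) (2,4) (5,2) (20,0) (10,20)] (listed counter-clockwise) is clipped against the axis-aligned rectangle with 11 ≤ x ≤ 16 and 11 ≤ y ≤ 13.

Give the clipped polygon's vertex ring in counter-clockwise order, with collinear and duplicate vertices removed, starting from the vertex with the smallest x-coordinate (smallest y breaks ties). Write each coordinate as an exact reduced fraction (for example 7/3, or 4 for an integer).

1. After x ≥ 11: [(11,6/5) (20,0) (11,18)]
2. After x ≤ 16: [(11,6/5) (16,8/15) (16,8) (11,18)]
3. After y ≥ 11: [(11,11) (29/2,11) (11,18)]
4. After y ≤ 13: [(11,13) (11,11) (29/2,11) (27/2,13)]
5. Canonical ring: [(11,11) (29/2,11) (27/2,13) (11,13)]

Clipped polygon: [(11,11) (29/2,11) (27/2,13) (11,13)]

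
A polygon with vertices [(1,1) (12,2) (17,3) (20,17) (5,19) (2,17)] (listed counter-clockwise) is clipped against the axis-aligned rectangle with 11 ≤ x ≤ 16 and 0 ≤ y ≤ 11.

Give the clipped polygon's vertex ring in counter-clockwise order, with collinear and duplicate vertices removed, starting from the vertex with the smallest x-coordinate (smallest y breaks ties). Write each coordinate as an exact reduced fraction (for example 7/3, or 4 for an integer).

1. After x ≥ 11: [(11,21/11) (12,2) (17,3) (20,17) (11,91/5)]
2. After x ≤ 16: [(11,21/11) (12,2) (16,14/5) (16,263/15) (11,91/5)]
3. After y ≥ 0: [(11,21/11) (12,2) (16,14/5) (16,263/15) (11,91/5)]
4. After y ≤ 11: [(11,11) (11,21/11) (12,2) (16,14/5) (16,11)]
5. Canonical ring: [(11,21/11) (12,2) (16,14/5) (16,11) (11,11)]

Clipped polygon: [(11,21/11) (12,2) (16,14/5) (16,11) (11,11)]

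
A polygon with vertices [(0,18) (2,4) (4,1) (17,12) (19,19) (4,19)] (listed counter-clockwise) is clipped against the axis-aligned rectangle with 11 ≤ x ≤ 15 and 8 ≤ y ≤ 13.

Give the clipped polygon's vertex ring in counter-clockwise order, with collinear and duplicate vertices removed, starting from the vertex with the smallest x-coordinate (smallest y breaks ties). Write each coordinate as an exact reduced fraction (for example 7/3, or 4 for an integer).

1. After x ≥ 11: [(11,90/13) (17,12) (19,19) (11,19)]
2. After x ≤ 15: [(11,90/13) (15,134/13) (15,19) (11,19)]
3. After y ≥ 8: [(11,8) (135/11,8) (15,134/13) (15,19) (11,19)]
4. After y ≤ 13: [(11,13) (11,8) (135/11,8) (15,134/13) (15,13)]
5. Canonical ring: [(11,8) (135/11,8) (15,134/13) (15,13) (11,13)]

Clipped polygon: [(11,8) (135/11,8) (15,134/13) (15,13) (11,13)]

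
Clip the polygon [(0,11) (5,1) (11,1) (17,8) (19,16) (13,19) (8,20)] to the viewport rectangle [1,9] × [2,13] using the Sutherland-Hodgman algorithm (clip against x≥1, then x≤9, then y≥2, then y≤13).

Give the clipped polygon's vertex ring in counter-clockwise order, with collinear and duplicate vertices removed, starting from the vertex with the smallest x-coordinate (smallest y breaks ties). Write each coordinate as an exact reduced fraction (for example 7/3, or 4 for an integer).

Clipped polygon: [(1,9) (9/2,2) (9,2) (9,13) (16/9,13) (1,97/8)]

1. After x ≥ 1: [(1,97/8) (1,9) (5,1) (11,1) (17,8) (19,16) (13,19) (8,20)]
2. After x ≤ 9: [(1,97/8) (1,9) (5,1) (9,1) (9,99/5) (8,20)]
3. After y ≥ 2: [(1,97/8) (1,9) (9/2,2) (9,2) (9,99/5) (8,20)]
4. After y ≤ 13: [(16/9,13) (1,97/8) (1,9) (9/2,2) (9,2) (9,13)]
5. Canonical ring: [(1,9) (9/2,2) (9,2) (9,13) (16/9,13) (1,97/8)]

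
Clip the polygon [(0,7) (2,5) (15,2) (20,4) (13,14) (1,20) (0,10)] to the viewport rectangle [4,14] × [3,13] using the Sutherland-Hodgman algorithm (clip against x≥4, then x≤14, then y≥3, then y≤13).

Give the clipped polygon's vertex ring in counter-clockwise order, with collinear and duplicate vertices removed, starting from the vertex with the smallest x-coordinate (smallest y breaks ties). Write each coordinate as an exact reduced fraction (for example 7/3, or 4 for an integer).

Clipped polygon: [(4,59/13) (32/3,3) (14,3) (14,88/7) (137/10,13) (4,13)]

1. After x ≥ 4: [(4,59/13) (15,2) (20,4) (13,14) (4,37/2)]
2. After x ≤ 14: [(4,59/13) (14,29/13) (14,88/7) (13,14) (4,37/2)]
3. After y ≥ 3: [(4,59/13) (32/3,3) (14,3) (14,88/7) (13,14) (4,37/2)]
4. After y ≤ 13: [(4,13) (4,59/13) (32/3,3) (14,3) (14,88/7) (137/10,13)]
5. Canonical ring: [(4,59/13) (32/3,3) (14,3) (14,88/7) (137/10,13) (4,13)]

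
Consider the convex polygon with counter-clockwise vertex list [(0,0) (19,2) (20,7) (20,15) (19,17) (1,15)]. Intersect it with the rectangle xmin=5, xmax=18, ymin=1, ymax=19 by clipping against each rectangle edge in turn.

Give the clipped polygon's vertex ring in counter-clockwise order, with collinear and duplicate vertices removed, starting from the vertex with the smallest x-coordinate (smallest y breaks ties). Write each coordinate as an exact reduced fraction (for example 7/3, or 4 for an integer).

Clipped polygon: [(5,1) (19/2,1) (18,36/19) (18,152/9) (5,139/9)]

1. After x ≥ 5: [(5,10/19) (19,2) (20,7) (20,15) (19,17) (5,139/9)]
2. After x ≤ 18: [(5,10/19) (18,36/19) (18,152/9) (5,139/9)]
3. After y ≥ 1: [(5,1) (19/2,1) (18,36/19) (18,152/9) (5,139/9)]
4. After y ≤ 19: [(5,1) (19/2,1) (18,36/19) (18,152/9) (5,139/9)]
5. Canonical ring: [(5,1) (19/2,1) (18,36/19) (18,152/9) (5,139/9)]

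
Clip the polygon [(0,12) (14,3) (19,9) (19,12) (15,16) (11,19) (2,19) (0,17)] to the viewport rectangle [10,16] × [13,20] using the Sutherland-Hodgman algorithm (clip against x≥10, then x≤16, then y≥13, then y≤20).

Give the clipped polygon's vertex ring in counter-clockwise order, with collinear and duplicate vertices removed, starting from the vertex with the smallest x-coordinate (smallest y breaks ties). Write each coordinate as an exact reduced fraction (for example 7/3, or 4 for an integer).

1. After x ≥ 10: [(10,39/7) (14,3) (19,9) (19,12) (15,16) (11,19) (10,19)]
2. After x ≤ 16: [(10,39/7) (14,3) (16,27/5) (16,15) (15,16) (11,19) (10,19)]
3. After y ≥ 13: [(10,13) (16,13) (16,15) (15,16) (11,19) (10,19)]
4. After y ≤ 20: [(10,13) (16,13) (16,15) (15,16) (11,19) (10,19)]
5. Canonical ring: [(10,13) (16,13) (16,15) (15,16) (11,19) (10,19)]

Clipped polygon: [(10,13) (16,13) (16,15) (15,16) (11,19) (10,19)]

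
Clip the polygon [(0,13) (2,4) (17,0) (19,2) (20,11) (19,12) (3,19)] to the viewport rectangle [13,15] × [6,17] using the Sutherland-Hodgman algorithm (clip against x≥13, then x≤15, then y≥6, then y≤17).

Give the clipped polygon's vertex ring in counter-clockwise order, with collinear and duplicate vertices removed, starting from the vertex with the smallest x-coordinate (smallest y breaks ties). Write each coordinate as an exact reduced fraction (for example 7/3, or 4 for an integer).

1. After x ≥ 13: [(13,16/15) (17,0) (19,2) (20,11) (19,12) (13,117/8)]
2. After x ≤ 15: [(13,16/15) (15,8/15) (15,55/4) (13,117/8)]
3. After y ≥ 6: [(13,6) (15,6) (15,55/4) (13,117/8)]
4. After y ≤ 17: [(13,6) (15,6) (15,55/4) (13,117/8)]
5. Canonical ring: [(13,6) (15,6) (15,55/4) (13,117/8)]

Clipped polygon: [(13,6) (15,6) (15,55/4) (13,117/8)]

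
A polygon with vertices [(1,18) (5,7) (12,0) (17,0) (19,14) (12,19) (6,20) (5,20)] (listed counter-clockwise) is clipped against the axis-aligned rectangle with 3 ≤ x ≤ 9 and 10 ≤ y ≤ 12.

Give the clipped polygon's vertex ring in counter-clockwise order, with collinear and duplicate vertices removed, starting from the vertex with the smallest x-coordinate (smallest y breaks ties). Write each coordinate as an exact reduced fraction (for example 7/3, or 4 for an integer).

1. After x ≥ 3: [(3,19) (3,25/2) (5,7) (12,0) (17,0) (19,14) (12,19) (6,20) (5,20)]
2. After x ≤ 9: [(3,19) (3,25/2) (5,7) (9,3) (9,39/2) (6,20) (5,20)]
3. After y ≥ 10: [(3,19) (3,25/2) (43/11,10) (9,10) (9,39/2) (6,20) (5,20)]
4. After y ≤ 12: [(35/11,12) (43/11,10) (9,10) (9,12)]
5. Canonical ring: [(35/11,12) (43/11,10) (9,10) (9,12)]

Clipped polygon: [(35/11,12) (43/11,10) (9,10) (9,12)]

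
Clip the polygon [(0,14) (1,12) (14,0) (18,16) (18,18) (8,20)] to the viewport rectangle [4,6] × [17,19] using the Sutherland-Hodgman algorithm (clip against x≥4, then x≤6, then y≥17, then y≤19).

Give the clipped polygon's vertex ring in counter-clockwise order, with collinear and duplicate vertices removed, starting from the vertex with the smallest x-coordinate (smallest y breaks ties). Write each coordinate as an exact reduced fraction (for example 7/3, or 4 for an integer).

1. After x ≥ 4: [(4,17) (4,120/13) (14,0) (18,16) (18,18) (8,20)]
2. After x ≤ 6: [(6,37/2) (4,17) (4,120/13) (6,96/13)]
3. After y ≥ 17: [(6,17) (6,37/2) (4,17) (4,17)]
4. After y ≤ 19: [(6,17) (6,37/2) (4,17) (4,17)]
5. Canonical ring: [(4,17) (6,17) (6,37/2)]

Clipped polygon: [(4,17) (6,17) (6,37/2)]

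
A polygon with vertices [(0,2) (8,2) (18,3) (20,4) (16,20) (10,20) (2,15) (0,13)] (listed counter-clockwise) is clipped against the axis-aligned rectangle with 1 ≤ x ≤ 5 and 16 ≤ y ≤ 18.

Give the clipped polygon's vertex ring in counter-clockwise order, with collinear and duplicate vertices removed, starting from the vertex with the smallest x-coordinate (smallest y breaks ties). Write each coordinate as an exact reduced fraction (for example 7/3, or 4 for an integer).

1. After x ≥ 1: [(1,2) (8,2) (18,3) (20,4) (16,20) (10,20) (2,15) (1,14)]
2. After x ≤ 5: [(1,2) (5,2) (5,135/8) (2,15) (1,14)]
3. After y ≥ 16: [(5,16) (5,135/8) (18/5,16)]
4. After y ≤ 18: [(5,16) (5,135/8) (18/5,16)]
5. Canonical ring: [(18/5,16) (5,16) (5,135/8)]

Clipped polygon: [(18/5,16) (5,16) (5,135/8)]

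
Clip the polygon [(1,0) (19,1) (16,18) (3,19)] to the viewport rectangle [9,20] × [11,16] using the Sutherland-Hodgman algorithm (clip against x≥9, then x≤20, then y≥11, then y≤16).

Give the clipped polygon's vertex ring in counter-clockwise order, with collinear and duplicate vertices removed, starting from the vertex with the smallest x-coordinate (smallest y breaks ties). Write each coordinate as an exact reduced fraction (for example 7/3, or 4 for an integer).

Clipped polygon: [(9,11) (293/17,11) (278/17,16) (9,16)]

1. After x ≥ 9: [(9,4/9) (19,1) (16,18) (9,241/13)]
2. After x ≤ 20: [(9,4/9) (19,1) (16,18) (9,241/13)]
3. After y ≥ 11: [(9,11) (293/17,11) (16,18) (9,241/13)]
4. After y ≤ 16: [(9,16) (9,11) (293/17,11) (278/17,16)]
5. Canonical ring: [(9,11) (293/17,11) (278/17,16) (9,16)]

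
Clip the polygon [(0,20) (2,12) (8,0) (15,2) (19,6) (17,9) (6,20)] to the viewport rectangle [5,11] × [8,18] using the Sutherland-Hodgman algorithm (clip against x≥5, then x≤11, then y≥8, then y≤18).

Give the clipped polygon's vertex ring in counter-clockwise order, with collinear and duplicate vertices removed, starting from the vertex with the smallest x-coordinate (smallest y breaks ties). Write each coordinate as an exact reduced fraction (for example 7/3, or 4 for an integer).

Clipped polygon: [(5,8) (11,8) (11,15) (8,18) (5,18)]

1. After x ≥ 5: [(5,20) (5,6) (8,0) (15,2) (19,6) (17,9) (6,20)]
2. After x ≤ 11: [(5,20) (5,6) (8,0) (11,6/7) (11,15) (6,20)]
3. After y ≥ 8: [(5,20) (5,8) (11,8) (11,15) (6,20)]
4. After y ≤ 18: [(5,18) (5,8) (11,8) (11,15) (8,18)]
5. Canonical ring: [(5,8) (11,8) (11,15) (8,18) (5,18)]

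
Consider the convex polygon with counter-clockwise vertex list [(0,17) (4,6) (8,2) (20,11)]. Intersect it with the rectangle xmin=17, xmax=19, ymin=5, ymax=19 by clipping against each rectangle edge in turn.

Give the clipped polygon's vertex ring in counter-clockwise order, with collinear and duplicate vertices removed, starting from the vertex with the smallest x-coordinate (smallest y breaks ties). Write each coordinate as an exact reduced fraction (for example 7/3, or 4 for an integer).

Clipped polygon: [(17,35/4) (19,41/4) (19,113/10) (17,119/10)]

1. After x ≥ 17: [(17,119/10) (17,35/4) (20,11)]
2. After x ≤ 19: [(19,113/10) (17,119/10) (17,35/4) (19,41/4)]
3. After y ≥ 5: [(19,113/10) (17,119/10) (17,35/4) (19,41/4)]
4. After y ≤ 19: [(19,113/10) (17,119/10) (17,35/4) (19,41/4)]
5. Canonical ring: [(17,35/4) (19,41/4) (19,113/10) (17,119/10)]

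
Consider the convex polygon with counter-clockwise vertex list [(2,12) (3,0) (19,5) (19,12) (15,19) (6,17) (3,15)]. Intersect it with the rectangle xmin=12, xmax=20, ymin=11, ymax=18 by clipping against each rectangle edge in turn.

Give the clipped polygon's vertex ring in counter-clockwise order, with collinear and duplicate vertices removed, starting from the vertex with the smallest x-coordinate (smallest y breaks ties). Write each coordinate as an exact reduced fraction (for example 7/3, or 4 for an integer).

1. After x ≥ 12: [(12,45/16) (19,5) (19,12) (15,19) (12,55/3)]
2. After x ≤ 20: [(12,45/16) (19,5) (19,12) (15,19) (12,55/3)]
3. After y ≥ 11: [(12,11) (19,11) (19,12) (15,19) (12,55/3)]
4. After y ≤ 18: [(12,18) (12,11) (19,11) (19,12) (109/7,18)]
5. Canonical ring: [(12,11) (19,11) (19,12) (109/7,18) (12,18)]

Clipped polygon: [(12,11) (19,11) (19,12) (109/7,18) (12,18)]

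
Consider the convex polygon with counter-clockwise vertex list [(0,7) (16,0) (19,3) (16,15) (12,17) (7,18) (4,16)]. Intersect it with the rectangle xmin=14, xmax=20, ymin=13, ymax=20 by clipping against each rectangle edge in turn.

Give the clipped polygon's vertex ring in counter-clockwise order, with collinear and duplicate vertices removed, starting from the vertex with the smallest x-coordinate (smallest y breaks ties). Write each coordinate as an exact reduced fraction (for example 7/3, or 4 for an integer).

Clipped polygon: [(14,13) (33/2,13) (16,15) (14,16)]

1. After x ≥ 14: [(14,7/8) (16,0) (19,3) (16,15) (14,16)]
2. After x ≤ 20: [(14,7/8) (16,0) (19,3) (16,15) (14,16)]
3. After y ≥ 13: [(14,13) (33/2,13) (16,15) (14,16)]
4. After y ≤ 20: [(14,13) (33/2,13) (16,15) (14,16)]
5. Canonical ring: [(14,13) (33/2,13) (16,15) (14,16)]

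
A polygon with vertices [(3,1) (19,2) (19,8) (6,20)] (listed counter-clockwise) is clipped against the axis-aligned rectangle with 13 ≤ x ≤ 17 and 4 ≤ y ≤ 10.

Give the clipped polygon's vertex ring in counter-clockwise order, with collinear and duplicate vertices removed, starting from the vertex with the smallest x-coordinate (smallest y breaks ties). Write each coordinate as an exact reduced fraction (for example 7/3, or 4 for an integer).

1. After x ≥ 13: [(13,13/8) (19,2) (19,8) (13,176/13)]
2. After x ≤ 17: [(13,13/8) (17,15/8) (17,128/13) (13,176/13)]
3. After y ≥ 4: [(13,4) (17,4) (17,128/13) (13,176/13)]
4. After y ≤ 10: [(13,10) (13,4) (17,4) (17,128/13) (101/6,10)]
5. Canonical ring: [(13,4) (17,4) (17,128/13) (101/6,10) (13,10)]

Clipped polygon: [(13,4) (17,4) (17,128/13) (101/6,10) (13,10)]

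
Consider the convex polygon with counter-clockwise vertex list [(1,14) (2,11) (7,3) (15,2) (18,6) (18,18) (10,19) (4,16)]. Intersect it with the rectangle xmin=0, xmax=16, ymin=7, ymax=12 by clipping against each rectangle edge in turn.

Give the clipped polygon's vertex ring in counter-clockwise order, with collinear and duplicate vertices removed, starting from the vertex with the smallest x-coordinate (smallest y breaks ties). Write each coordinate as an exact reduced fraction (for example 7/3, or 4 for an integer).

1. After x ≥ 0: [(1,14) (2,11) (7,3) (15,2) (18,6) (18,18) (10,19) (4,16)]
2. After x ≤ 16: [(1,14) (2,11) (7,3) (15,2) (16,10/3) (16,73/4) (10,19) (4,16)]
3. After y ≥ 7: [(1,14) (2,11) (9/2,7) (16,7) (16,73/4) (10,19) (4,16)]
4. After y ≤ 12: [(5/3,12) (2,11) (9/2,7) (16,7) (16,12)]
5. Canonical ring: [(5/3,12) (2,11) (9/2,7) (16,7) (16,12)]

Clipped polygon: [(5/3,12) (2,11) (9/2,7) (16,7) (16,12)]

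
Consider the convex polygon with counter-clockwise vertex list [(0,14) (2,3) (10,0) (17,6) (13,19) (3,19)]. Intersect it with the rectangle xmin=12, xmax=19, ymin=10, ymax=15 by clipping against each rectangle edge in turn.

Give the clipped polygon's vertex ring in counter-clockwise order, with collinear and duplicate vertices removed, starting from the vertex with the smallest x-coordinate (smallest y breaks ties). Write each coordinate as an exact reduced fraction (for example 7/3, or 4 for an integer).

Clipped polygon: [(12,10) (205/13,10) (185/13,15) (12,15)]

1. After x ≥ 12: [(12,12/7) (17,6) (13,19) (12,19)]
2. After x ≤ 19: [(12,12/7) (17,6) (13,19) (12,19)]
3. After y ≥ 10: [(12,10) (205/13,10) (13,19) (12,19)]
4. After y ≤ 15: [(12,15) (12,10) (205/13,10) (185/13,15)]
5. Canonical ring: [(12,10) (205/13,10) (185/13,15) (12,15)]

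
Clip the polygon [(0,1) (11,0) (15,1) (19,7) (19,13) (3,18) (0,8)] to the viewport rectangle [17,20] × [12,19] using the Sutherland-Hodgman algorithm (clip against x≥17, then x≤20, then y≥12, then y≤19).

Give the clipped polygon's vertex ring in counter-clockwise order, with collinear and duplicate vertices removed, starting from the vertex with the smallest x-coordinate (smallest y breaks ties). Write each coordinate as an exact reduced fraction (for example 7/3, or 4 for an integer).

Clipped polygon: [(17,12) (19,12) (19,13) (17,109/8)]

1. After x ≥ 17: [(17,4) (19,7) (19,13) (17,109/8)]
2. After x ≤ 20: [(17,4) (19,7) (19,13) (17,109/8)]
3. After y ≥ 12: [(17,12) (19,12) (19,13) (17,109/8)]
4. After y ≤ 19: [(17,12) (19,12) (19,13) (17,109/8)]
5. Canonical ring: [(17,12) (19,12) (19,13) (17,109/8)]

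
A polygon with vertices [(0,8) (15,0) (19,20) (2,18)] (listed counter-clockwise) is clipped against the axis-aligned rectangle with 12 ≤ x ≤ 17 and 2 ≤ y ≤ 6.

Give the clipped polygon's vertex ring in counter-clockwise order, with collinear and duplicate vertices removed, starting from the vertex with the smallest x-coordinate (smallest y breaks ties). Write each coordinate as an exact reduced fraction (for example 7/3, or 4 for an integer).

Clipped polygon: [(12,2) (77/5,2) (81/5,6) (12,6)]

1. After x ≥ 12: [(12,8/5) (15,0) (19,20) (12,326/17)]
2. After x ≤ 17: [(12,8/5) (15,0) (17,10) (17,336/17) (12,326/17)]
3. After y ≥ 2: [(12,2) (77/5,2) (17,10) (17,336/17) (12,326/17)]
4. After y ≤ 6: [(12,6) (12,2) (77/5,2) (81/5,6)]
5. Canonical ring: [(12,2) (77/5,2) (81/5,6) (12,6)]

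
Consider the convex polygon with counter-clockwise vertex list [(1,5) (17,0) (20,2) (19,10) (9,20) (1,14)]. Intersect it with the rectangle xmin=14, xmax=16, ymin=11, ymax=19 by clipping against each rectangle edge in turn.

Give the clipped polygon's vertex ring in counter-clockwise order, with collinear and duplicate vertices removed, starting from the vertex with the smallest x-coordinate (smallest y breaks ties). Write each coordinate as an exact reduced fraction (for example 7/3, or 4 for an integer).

1. After x ≥ 14: [(14,15/16) (17,0) (20,2) (19,10) (14,15)]
2. After x ≤ 16: [(14,15/16) (16,5/16) (16,13) (14,15)]
3. After y ≥ 11: [(14,11) (16,11) (16,13) (14,15)]
4. After y ≤ 19: [(14,11) (16,11) (16,13) (14,15)]
5. Canonical ring: [(14,11) (16,11) (16,13) (14,15)]

Clipped polygon: [(14,11) (16,11) (16,13) (14,15)]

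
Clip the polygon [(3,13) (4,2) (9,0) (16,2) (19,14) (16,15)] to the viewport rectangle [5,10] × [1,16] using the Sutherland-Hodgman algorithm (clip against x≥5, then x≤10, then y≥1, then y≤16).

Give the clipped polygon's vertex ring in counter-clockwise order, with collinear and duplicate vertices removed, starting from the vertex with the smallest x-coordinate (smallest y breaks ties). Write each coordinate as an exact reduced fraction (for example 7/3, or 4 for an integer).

Clipped polygon: [(5,8/5) (13/2,1) (10,1) (10,183/13) (5,173/13)]

1. After x ≥ 5: [(5,173/13) (5,8/5) (9,0) (16,2) (19,14) (16,15)]
2. After x ≤ 10: [(10,183/13) (5,173/13) (5,8/5) (9,0) (10,2/7)]
3. After y ≥ 1: [(10,1) (10,183/13) (5,173/13) (5,8/5) (13/2,1)]
4. After y ≤ 16: [(10,1) (10,183/13) (5,173/13) (5,8/5) (13/2,1)]
5. Canonical ring: [(5,8/5) (13/2,1) (10,1) (10,183/13) (5,173/13)]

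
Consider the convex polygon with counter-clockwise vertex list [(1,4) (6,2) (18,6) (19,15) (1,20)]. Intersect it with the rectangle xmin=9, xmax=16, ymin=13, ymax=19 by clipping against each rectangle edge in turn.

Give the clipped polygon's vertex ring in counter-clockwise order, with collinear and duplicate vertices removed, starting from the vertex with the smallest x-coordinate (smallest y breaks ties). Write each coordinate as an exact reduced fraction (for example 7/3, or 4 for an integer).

1. After x ≥ 9: [(9,3) (18,6) (19,15) (9,160/9)]
2. After x ≤ 16: [(9,3) (16,16/3) (16,95/6) (9,160/9)]
3. After y ≥ 13: [(9,13) (16,13) (16,95/6) (9,160/9)]
4. After y ≤ 19: [(9,13) (16,13) (16,95/6) (9,160/9)]
5. Canonical ring: [(9,13) (16,13) (16,95/6) (9,160/9)]

Clipped polygon: [(9,13) (16,13) (16,95/6) (9,160/9)]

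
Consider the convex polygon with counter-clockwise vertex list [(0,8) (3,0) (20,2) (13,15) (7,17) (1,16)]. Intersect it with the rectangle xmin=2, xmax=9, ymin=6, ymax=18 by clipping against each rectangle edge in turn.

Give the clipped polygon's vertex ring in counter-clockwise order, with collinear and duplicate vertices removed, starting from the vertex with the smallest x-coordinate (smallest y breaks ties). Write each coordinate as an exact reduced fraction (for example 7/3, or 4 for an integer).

Clipped polygon: [(2,6) (9,6) (9,49/3) (7,17) (2,97/6)]

1. After x ≥ 2: [(2,8/3) (3,0) (20,2) (13,15) (7,17) (2,97/6)]
2. After x ≤ 9: [(2,8/3) (3,0) (9,12/17) (9,49/3) (7,17) (2,97/6)]
3. After y ≥ 6: [(2,6) (9,6) (9,49/3) (7,17) (2,97/6)]
4. After y ≤ 18: [(2,6) (9,6) (9,49/3) (7,17) (2,97/6)]
5. Canonical ring: [(2,6) (9,6) (9,49/3) (7,17) (2,97/6)]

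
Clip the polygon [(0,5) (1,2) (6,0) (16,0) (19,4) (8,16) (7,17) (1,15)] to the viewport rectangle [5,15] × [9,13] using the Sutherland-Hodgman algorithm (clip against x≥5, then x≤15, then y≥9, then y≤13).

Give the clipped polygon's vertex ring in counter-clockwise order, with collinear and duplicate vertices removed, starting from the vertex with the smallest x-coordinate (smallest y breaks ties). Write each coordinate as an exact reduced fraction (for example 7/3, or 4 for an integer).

1. After x ≥ 5: [(5,2/5) (6,0) (16,0) (19,4) (8,16) (7,17) (5,49/3)]
2. After x ≤ 15: [(5,2/5) (6,0) (15,0) (15,92/11) (8,16) (7,17) (5,49/3)]
3. After y ≥ 9: [(5,9) (173/12,9) (8,16) (7,17) (5,49/3)]
4. After y ≤ 13: [(5,13) (5,9) (173/12,9) (43/4,13)]
5. Canonical ring: [(5,9) (173/12,9) (43/4,13) (5,13)]

Clipped polygon: [(5,9) (173/12,9) (43/4,13) (5,13)]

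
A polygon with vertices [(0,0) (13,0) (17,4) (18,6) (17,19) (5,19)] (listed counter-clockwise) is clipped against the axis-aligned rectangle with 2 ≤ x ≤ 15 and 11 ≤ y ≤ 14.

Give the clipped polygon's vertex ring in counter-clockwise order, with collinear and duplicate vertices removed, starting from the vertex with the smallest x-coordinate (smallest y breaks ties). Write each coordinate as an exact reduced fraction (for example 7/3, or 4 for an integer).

Clipped polygon: [(55/19,11) (15,11) (15,14) (70/19,14)]

1. After x ≥ 2: [(2,38/5) (2,0) (13,0) (17,4) (18,6) (17,19) (5,19)]
2. After x ≤ 15: [(2,38/5) (2,0) (13,0) (15,2) (15,19) (5,19)]
3. After y ≥ 11: [(55/19,11) (15,11) (15,19) (5,19)]
4. After y ≤ 14: [(70/19,14) (55/19,11) (15,11) (15,14)]
5. Canonical ring: [(55/19,11) (15,11) (15,14) (70/19,14)]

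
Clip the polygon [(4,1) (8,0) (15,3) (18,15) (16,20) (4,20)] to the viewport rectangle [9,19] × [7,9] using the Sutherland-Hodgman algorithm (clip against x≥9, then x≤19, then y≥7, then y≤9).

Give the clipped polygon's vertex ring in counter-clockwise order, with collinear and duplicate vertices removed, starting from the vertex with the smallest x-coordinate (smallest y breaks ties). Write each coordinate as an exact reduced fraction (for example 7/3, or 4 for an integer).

1. After x ≥ 9: [(9,3/7) (15,3) (18,15) (16,20) (9,20)]
2. After x ≤ 19: [(9,3/7) (15,3) (18,15) (16,20) (9,20)]
3. After y ≥ 7: [(9,7) (16,7) (18,15) (16,20) (9,20)]
4. After y ≤ 9: [(9,9) (9,7) (16,7) (33/2,9)]
5. Canonical ring: [(9,7) (16,7) (33/2,9) (9,9)]

Clipped polygon: [(9,7) (16,7) (33/2,9) (9,9)]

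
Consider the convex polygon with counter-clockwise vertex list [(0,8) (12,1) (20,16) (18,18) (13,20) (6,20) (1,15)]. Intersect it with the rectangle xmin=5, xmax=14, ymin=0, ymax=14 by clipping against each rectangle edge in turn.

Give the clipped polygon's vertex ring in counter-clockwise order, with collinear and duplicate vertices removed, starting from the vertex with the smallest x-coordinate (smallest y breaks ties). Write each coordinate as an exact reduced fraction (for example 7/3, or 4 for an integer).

Clipped polygon: [(5,61/12) (12,1) (14,19/4) (14,14) (5,14)]

1. After x ≥ 5: [(5,61/12) (12,1) (20,16) (18,18) (13,20) (6,20) (5,19)]
2. After x ≤ 14: [(5,61/12) (12,1) (14,19/4) (14,98/5) (13,20) (6,20) (5,19)]
3. After y ≥ 0: [(5,61/12) (12,1) (14,19/4) (14,98/5) (13,20) (6,20) (5,19)]
4. After y ≤ 14: [(5,14) (5,61/12) (12,1) (14,19/4) (14,14)]
5. Canonical ring: [(5,61/12) (12,1) (14,19/4) (14,14) (5,14)]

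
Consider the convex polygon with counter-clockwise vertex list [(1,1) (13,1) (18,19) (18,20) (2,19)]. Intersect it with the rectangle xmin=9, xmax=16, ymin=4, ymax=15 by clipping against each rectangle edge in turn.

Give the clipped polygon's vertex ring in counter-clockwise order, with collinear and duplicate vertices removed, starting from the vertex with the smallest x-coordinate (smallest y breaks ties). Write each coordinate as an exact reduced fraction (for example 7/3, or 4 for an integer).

1. After x ≥ 9: [(9,1) (13,1) (18,19) (18,20) (9,311/16)]
2. After x ≤ 16: [(9,1) (13,1) (16,59/5) (16,159/8) (9,311/16)]
3. After y ≥ 4: [(9,4) (83/6,4) (16,59/5) (16,159/8) (9,311/16)]
4. After y ≤ 15: [(9,15) (9,4) (83/6,4) (16,59/5) (16,15)]
5. Canonical ring: [(9,4) (83/6,4) (16,59/5) (16,15) (9,15)]

Clipped polygon: [(9,4) (83/6,4) (16,59/5) (16,15) (9,15)]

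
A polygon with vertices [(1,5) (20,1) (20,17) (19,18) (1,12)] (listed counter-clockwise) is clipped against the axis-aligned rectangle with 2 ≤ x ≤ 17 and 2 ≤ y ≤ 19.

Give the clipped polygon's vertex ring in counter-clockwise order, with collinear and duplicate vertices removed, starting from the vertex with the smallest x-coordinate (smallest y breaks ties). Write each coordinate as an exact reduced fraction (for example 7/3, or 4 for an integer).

1. After x ≥ 2: [(2,91/19) (20,1) (20,17) (19,18) (2,37/3)]
2. After x ≤ 17: [(2,91/19) (17,31/19) (17,52/3) (2,37/3)]
3. After y ≥ 2: [(2,91/19) (61/4,2) (17,2) (17,52/3) (2,37/3)]
4. After y ≤ 19: [(2,91/19) (61/4,2) (17,2) (17,52/3) (2,37/3)]
5. Canonical ring: [(2,91/19) (61/4,2) (17,2) (17,52/3) (2,37/3)]

Clipped polygon: [(2,91/19) (61/4,2) (17,2) (17,52/3) (2,37/3)]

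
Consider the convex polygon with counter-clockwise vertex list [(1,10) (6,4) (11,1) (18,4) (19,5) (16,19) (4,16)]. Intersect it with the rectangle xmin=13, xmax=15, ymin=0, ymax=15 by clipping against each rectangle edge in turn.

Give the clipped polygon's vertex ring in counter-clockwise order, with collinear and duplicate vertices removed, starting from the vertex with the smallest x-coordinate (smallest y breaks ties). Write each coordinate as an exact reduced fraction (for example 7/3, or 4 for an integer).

1. After x ≥ 13: [(13,13/7) (18,4) (19,5) (16,19) (13,73/4)]
2. After x ≤ 15: [(13,13/7) (15,19/7) (15,75/4) (13,73/4)]
3. After y ≥ 0: [(13,13/7) (15,19/7) (15,75/4) (13,73/4)]
4. After y ≤ 15: [(13,15) (13,13/7) (15,19/7) (15,15)]
5. Canonical ring: [(13,13/7) (15,19/7) (15,15) (13,15)]

Clipped polygon: [(13,13/7) (15,19/7) (15,15) (13,15)]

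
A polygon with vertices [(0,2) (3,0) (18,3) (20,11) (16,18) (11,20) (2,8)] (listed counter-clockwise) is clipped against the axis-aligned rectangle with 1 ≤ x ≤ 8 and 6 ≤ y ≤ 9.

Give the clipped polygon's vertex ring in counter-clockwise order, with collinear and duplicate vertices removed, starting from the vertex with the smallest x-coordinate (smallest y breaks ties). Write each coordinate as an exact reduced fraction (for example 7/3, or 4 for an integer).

Clipped polygon: [(4/3,6) (8,6) (8,9) (11/4,9) (2,8)]

1. After x ≥ 1: [(1,5) (1,4/3) (3,0) (18,3) (20,11) (16,18) (11,20) (2,8)]
2. After x ≤ 8: [(1,5) (1,4/3) (3,0) (8,1) (8,16) (2,8)]
3. After y ≥ 6: [(4/3,6) (8,6) (8,16) (2,8)]
4. After y ≤ 9: [(4/3,6) (8,6) (8,9) (11/4,9) (2,8)]
5. Canonical ring: [(4/3,6) (8,6) (8,9) (11/4,9) (2,8)]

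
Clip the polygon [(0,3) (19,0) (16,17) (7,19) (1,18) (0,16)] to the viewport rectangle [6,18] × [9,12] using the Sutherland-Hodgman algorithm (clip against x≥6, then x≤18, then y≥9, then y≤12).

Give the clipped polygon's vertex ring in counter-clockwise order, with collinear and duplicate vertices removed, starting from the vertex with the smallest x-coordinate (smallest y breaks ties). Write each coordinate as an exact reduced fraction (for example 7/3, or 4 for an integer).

1. After x ≥ 6: [(6,39/19) (19,0) (16,17) (7,19) (6,113/6)]
2. After x ≤ 18: [(6,39/19) (18,3/19) (18,17/3) (16,17) (7,19) (6,113/6)]
3. After y ≥ 9: [(6,9) (296/17,9) (16,17) (7,19) (6,113/6)]
4. After y ≤ 12: [(6,12) (6,9) (296/17,9) (287/17,12)]
5. Canonical ring: [(6,9) (296/17,9) (287/17,12) (6,12)]

Clipped polygon: [(6,9) (296/17,9) (287/17,12) (6,12)]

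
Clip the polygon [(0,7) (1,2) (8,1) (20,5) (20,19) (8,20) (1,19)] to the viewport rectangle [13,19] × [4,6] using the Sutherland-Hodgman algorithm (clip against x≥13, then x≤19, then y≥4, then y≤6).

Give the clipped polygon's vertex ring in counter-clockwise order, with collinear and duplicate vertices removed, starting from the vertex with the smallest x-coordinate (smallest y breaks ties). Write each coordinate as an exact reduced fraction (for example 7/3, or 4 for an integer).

Clipped polygon: [(13,4) (17,4) (19,14/3) (19,6) (13,6)]

1. After x ≥ 13: [(13,8/3) (20,5) (20,19) (13,235/12)]
2. After x ≤ 19: [(13,8/3) (19,14/3) (19,229/12) (13,235/12)]
3. After y ≥ 4: [(13,4) (17,4) (19,14/3) (19,229/12) (13,235/12)]
4. After y ≤ 6: [(13,6) (13,4) (17,4) (19,14/3) (19,6)]
5. Canonical ring: [(13,4) (17,4) (19,14/3) (19,6) (13,6)]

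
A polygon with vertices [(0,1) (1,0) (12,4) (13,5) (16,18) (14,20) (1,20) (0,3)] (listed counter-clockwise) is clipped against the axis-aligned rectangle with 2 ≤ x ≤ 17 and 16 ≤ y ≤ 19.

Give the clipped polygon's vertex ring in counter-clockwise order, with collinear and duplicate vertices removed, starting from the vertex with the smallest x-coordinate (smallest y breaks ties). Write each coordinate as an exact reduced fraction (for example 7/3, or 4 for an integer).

1. After x ≥ 2: [(2,4/11) (12,4) (13,5) (16,18) (14,20) (2,20)]
2. After x ≤ 17: [(2,4/11) (12,4) (13,5) (16,18) (14,20) (2,20)]
3. After y ≥ 16: [(2,16) (202/13,16) (16,18) (14,20) (2,20)]
4. After y ≤ 19: [(2,19) (2,16) (202/13,16) (16,18) (15,19)]
5. Canonical ring: [(2,16) (202/13,16) (16,18) (15,19) (2,19)]

Clipped polygon: [(2,16) (202/13,16) (16,18) (15,19) (2,19)]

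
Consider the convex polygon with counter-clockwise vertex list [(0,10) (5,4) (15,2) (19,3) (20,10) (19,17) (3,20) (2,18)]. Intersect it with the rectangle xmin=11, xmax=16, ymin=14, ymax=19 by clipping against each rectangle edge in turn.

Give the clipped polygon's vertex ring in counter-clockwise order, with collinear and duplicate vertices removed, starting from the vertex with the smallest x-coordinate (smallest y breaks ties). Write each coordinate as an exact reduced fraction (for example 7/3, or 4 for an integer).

1. After x ≥ 11: [(11,14/5) (15,2) (19,3) (20,10) (19,17) (11,37/2)]
2. After x ≤ 16: [(11,14/5) (15,2) (16,9/4) (16,281/16) (11,37/2)]
3. After y ≥ 14: [(11,14) (16,14) (16,281/16) (11,37/2)]
4. After y ≤ 19: [(11,14) (16,14) (16,281/16) (11,37/2)]
5. Canonical ring: [(11,14) (16,14) (16,281/16) (11,37/2)]

Clipped polygon: [(11,14) (16,14) (16,281/16) (11,37/2)]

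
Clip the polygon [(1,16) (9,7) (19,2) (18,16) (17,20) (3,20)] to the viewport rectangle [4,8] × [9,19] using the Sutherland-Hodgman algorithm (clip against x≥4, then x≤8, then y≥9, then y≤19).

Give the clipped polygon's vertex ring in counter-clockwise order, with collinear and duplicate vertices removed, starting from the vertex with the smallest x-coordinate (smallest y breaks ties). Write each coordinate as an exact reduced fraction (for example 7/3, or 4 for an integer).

1. After x ≥ 4: [(4,101/8) (9,7) (19,2) (18,16) (17,20) (4,20)]
2. After x ≤ 8: [(4,101/8) (8,65/8) (8,20) (4,20)]
3. After y ≥ 9: [(4,101/8) (65/9,9) (8,9) (8,20) (4,20)]
4. After y ≤ 19: [(4,19) (4,101/8) (65/9,9) (8,9) (8,19)]
5. Canonical ring: [(4,101/8) (65/9,9) (8,9) (8,19) (4,19)]

Clipped polygon: [(4,101/8) (65/9,9) (8,9) (8,19) (4,19)]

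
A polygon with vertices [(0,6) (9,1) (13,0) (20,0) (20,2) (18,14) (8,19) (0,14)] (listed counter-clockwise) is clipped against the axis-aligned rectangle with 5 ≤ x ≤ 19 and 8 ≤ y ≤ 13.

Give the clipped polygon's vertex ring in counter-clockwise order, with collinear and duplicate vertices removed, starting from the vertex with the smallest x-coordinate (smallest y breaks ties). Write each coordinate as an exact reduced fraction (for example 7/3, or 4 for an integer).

Clipped polygon: [(5,8) (19,8) (109/6,13) (5,13)]

1. After x ≥ 5: [(5,29/9) (9,1) (13,0) (20,0) (20,2) (18,14) (8,19) (5,137/8)]
2. After x ≤ 19: [(5,29/9) (9,1) (13,0) (19,0) (19,8) (18,14) (8,19) (5,137/8)]
3. After y ≥ 8: [(5,8) (19,8) (19,8) (18,14) (8,19) (5,137/8)]
4. After y ≤ 13: [(5,13) (5,8) (19,8) (19,8) (109/6,13)]
5. Canonical ring: [(5,8) (19,8) (109/6,13) (5,13)]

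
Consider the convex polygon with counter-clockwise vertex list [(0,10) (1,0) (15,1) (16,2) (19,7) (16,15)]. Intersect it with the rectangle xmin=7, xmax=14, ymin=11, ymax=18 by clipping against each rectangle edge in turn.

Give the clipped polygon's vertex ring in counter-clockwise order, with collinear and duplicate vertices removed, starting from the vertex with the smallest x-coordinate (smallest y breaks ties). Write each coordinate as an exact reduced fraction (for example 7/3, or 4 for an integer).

Clipped polygon: [(7,11) (14,11) (14,115/8) (7,195/16)]

1. After x ≥ 7: [(7,195/16) (7,3/7) (15,1) (16,2) (19,7) (16,15)]
2. After x ≤ 14: [(14,115/8) (7,195/16) (7,3/7) (14,13/14)]
3. After y ≥ 11: [(14,11) (14,115/8) (7,195/16) (7,11)]
4. After y ≤ 18: [(14,11) (14,115/8) (7,195/16) (7,11)]
5. Canonical ring: [(7,11) (14,11) (14,115/8) (7,195/16)]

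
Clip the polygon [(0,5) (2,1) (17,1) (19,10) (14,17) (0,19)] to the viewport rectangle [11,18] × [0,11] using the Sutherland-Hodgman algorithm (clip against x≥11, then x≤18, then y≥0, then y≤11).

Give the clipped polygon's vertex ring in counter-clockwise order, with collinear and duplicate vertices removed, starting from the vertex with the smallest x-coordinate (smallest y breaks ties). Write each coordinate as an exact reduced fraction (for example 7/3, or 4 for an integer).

Clipped polygon: [(11,1) (17,1) (18,11/2) (18,11) (11,11)]

1. After x ≥ 11: [(11,1) (17,1) (19,10) (14,17) (11,122/7)]
2. After x ≤ 18: [(11,1) (17,1) (18,11/2) (18,57/5) (14,17) (11,122/7)]
3. After y ≥ 0: [(11,1) (17,1) (18,11/2) (18,57/5) (14,17) (11,122/7)]
4. After y ≤ 11: [(11,11) (11,1) (17,1) (18,11/2) (18,11)]
5. Canonical ring: [(11,1) (17,1) (18,11/2) (18,11) (11,11)]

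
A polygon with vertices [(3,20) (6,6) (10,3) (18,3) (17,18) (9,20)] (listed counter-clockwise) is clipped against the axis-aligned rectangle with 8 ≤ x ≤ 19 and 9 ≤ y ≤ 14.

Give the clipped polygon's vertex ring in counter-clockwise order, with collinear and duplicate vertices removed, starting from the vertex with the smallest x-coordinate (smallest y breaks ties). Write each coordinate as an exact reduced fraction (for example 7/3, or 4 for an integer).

Clipped polygon: [(8,9) (88/5,9) (259/15,14) (8,14)]

1. After x ≥ 8: [(8,20) (8,9/2) (10,3) (18,3) (17,18) (9,20)]
2. After x ≤ 19: [(8,20) (8,9/2) (10,3) (18,3) (17,18) (9,20)]
3. After y ≥ 9: [(8,20) (8,9) (88/5,9) (17,18) (9,20)]
4. After y ≤ 14: [(8,14) (8,9) (88/5,9) (259/15,14)]
5. Canonical ring: [(8,9) (88/5,9) (259/15,14) (8,14)]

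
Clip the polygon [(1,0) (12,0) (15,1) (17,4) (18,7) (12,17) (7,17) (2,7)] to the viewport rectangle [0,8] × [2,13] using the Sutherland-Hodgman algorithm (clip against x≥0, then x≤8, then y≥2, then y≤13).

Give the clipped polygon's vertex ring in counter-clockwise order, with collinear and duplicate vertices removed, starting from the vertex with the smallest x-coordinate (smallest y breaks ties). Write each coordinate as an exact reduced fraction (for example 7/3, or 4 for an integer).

1. After x ≥ 0: [(1,0) (12,0) (15,1) (17,4) (18,7) (12,17) (7,17) (2,7)]
2. After x ≤ 8: [(1,0) (8,0) (8,17) (7,17) (2,7)]
3. After y ≥ 2: [(9/7,2) (8,2) (8,17) (7,17) (2,7)]
4. After y ≤ 13: [(9/7,2) (8,2) (8,13) (5,13) (2,7)]
5. Canonical ring: [(9/7,2) (8,2) (8,13) (5,13) (2,7)]

Clipped polygon: [(9/7,2) (8,2) (8,13) (5,13) (2,7)]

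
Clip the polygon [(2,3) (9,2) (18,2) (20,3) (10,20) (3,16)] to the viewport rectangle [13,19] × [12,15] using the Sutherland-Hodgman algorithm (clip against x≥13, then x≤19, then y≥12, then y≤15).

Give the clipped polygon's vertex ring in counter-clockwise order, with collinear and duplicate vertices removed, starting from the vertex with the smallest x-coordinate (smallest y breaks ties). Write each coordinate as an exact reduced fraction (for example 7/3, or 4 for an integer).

1. After x ≥ 13: [(13,2) (18,2) (20,3) (13,149/10)]
2. After x ≤ 19: [(13,2) (18,2) (19,5/2) (19,47/10) (13,149/10)]
3. After y ≥ 12: [(13,12) (250/17,12) (13,149/10)]
4. After y ≤ 15: [(13,12) (250/17,12) (13,149/10)]
5. Canonical ring: [(13,12) (250/17,12) (13,149/10)]

Clipped polygon: [(13,12) (250/17,12) (13,149/10)]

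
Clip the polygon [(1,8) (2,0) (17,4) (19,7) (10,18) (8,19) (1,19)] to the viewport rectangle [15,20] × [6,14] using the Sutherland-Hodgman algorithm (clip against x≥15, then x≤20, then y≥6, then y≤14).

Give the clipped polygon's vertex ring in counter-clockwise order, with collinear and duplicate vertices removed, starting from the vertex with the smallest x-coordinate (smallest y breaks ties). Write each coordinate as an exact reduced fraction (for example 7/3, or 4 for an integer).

1. After x ≥ 15: [(15,52/15) (17,4) (19,7) (15,107/9)]
2. After x ≤ 20: [(15,52/15) (17,4) (19,7) (15,107/9)]
3. After y ≥ 6: [(15,6) (55/3,6) (19,7) (15,107/9)]
4. After y ≤ 14: [(15,6) (55/3,6) (19,7) (15,107/9)]
5. Canonical ring: [(15,6) (55/3,6) (19,7) (15,107/9)]

Clipped polygon: [(15,6) (55/3,6) (19,7) (15,107/9)]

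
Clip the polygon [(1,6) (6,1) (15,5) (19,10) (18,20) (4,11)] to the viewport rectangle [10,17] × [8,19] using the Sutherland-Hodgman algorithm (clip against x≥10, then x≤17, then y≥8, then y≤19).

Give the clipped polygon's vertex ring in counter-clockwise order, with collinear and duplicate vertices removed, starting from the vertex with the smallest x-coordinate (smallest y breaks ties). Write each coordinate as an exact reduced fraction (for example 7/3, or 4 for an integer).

Clipped polygon: [(10,8) (17,8) (17,19) (148/9,19) (10,104/7)]

1. After x ≥ 10: [(10,25/9) (15,5) (19,10) (18,20) (10,104/7)]
2. After x ≤ 17: [(10,25/9) (15,5) (17,15/2) (17,271/14) (10,104/7)]
3. After y ≥ 8: [(10,8) (17,8) (17,271/14) (10,104/7)]
4. After y ≤ 19: [(10,8) (17,8) (17,19) (148/9,19) (10,104/7)]
5. Canonical ring: [(10,8) (17,8) (17,19) (148/9,19) (10,104/7)]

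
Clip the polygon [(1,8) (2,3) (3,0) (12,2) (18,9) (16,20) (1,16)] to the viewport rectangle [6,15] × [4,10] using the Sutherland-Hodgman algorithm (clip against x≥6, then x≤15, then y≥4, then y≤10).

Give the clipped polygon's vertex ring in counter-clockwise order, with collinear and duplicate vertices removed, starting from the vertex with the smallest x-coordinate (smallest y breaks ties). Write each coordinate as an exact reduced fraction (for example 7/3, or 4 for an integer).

Clipped polygon: [(6,4) (96/7,4) (15,11/2) (15,10) (6,10)]

1. After x ≥ 6: [(6,2/3) (12,2) (18,9) (16,20) (6,52/3)]
2. After x ≤ 15: [(6,2/3) (12,2) (15,11/2) (15,296/15) (6,52/3)]
3. After y ≥ 4: [(6,4) (96/7,4) (15,11/2) (15,296/15) (6,52/3)]
4. After y ≤ 10: [(6,10) (6,4) (96/7,4) (15,11/2) (15,10)]
5. Canonical ring: [(6,4) (96/7,4) (15,11/2) (15,10) (6,10)]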